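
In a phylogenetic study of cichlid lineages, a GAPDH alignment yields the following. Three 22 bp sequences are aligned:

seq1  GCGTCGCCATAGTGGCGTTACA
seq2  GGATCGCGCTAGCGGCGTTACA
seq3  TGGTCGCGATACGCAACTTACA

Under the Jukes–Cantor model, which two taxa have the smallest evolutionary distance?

seq1 and seq2

seq1–seq2: 5/22 differ, p = 0.227, d = 0.271.
seq1–seq3: 9/22 differ, p = 0.409, d = 0.591.
seq2–seq3: 9/22 differ, p = 0.409, d = 0.591.
The smallest distance is between seq1 and seq2.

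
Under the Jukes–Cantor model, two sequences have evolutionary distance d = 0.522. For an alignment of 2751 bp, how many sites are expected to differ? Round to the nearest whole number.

Invert JC69: p = (3/4)(1 − e^(−4d/3)) = 0.75 × (1 − e^(-0.696)) = 0.75 × (1 − 0.498576) = 0.376068.
Expected differing sites = pL ≈ 0.376068 × 2751 = 1034.563068 ≈ 1035.

1035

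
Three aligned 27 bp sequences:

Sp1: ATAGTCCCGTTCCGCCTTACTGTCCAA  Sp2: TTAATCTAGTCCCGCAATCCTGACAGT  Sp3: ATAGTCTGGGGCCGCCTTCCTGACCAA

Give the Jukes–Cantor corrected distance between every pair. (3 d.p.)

d(Sp1,Sp2) = 0.673, d(Sp1,Sp3) = 0.264, d(Sp2,Sp3) = 0.511

Sp1–Sp2: 12/27 sites differ → p ≈ 0.444444, d = −0.75 ln(1 − 0.592592) = 0.673455 ≈ 0.673.
Sp1–Sp3: 6/27 sites differ → p ≈ 0.222222, d = −0.75 ln(1 − 0.296296) = 0.263548 ≈ 0.264.
Sp2–Sp3: 10/27 sites differ → p ≈ 0.37037, d = −0.75 ln(1 − 0.493827) = 0.510658 ≈ 0.511.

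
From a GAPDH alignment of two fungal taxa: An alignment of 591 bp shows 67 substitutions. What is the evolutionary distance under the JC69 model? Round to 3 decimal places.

p = 67/591 ≈ 0.113367.
d = −(3/4) ln(1 − 4p/3) = −0.75 ln(1 − 0.151156) = −0.75 ln(0.848844)
  = −0.75 × (-0.163880) = 0.122910 substitutions/site.

0.123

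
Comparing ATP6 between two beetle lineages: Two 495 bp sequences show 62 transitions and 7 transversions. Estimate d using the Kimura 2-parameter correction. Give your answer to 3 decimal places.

P = 62/495 ≈ 0.125253 and Q = 7/495 ≈ 0.014141.
Under the Kimura two-parameter model, d = −½ ln(1 − 2P − Q) − ¼ ln(1 − 2Q).
1 − 2P − Q = 0.735353, giving −½ ln(0.735353) = 0.153702.
1 − 2Q = 0.971718, giving −¼ ln(0.971718) = 0.007172.
d = 0.153702 + 0.007172 = 0.160874.

0.161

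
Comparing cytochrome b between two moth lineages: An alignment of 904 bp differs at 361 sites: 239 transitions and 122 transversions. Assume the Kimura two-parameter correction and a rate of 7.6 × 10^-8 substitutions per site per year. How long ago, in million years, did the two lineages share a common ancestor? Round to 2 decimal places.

P = 239/904 ≈ 0.264381 and Q = 122/904 ≈ 0.134956.
Under the Kimura two-parameter model, d = −½ ln(1 − 2P − Q) − ¼ ln(1 − 2Q).
1 − 2P − Q = 0.336282, giving −½ ln(0.336282) = 0.544903.
1 − 2Q = 0.730088, giving −¼ ln(0.730088) = 0.078648.
d = 0.544903 + 0.078648 = 0.623551.
Under a molecular clock d = 2μt, so t = d/(2μ) = 0.623551 / (2 × 7.6 × 10^-8) = 4.10 million years.

4.10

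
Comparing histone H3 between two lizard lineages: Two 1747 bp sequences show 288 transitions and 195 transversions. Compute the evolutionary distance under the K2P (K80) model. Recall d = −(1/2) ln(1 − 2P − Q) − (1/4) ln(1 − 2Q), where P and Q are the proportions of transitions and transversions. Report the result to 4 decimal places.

0.3543

P = 288/1747 ≈ 0.164854 and Q = 195/1747 ≈ 0.11162.
Under the Kimura two-parameter model, d = −½ ln(1 − 2P − Q) − ¼ ln(1 − 2Q).
1 − 2P − Q = 0.558672, giving −½ ln(0.558672) = 0.291096.
1 − 2Q = 0.77676, giving −¼ ln(0.77676) = 0.063156.
d = 0.291096 + 0.063156 = 0.354252.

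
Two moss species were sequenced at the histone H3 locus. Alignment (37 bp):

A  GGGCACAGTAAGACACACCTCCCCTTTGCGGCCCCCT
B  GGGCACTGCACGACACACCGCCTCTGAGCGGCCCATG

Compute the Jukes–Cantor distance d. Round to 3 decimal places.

The sequences differ at 10 of 37 sites (7, 9, 11, 20, 23, 26, 27, 35, 36, 37), so p = 10/37 ≈ 0.27027.
d = −(3/4) ln(1 − 4p/3) = −0.75 ln(1 − 0.36036) = −0.75 ln(0.63964)
  = −0.75 × (-0.446850) = 0.335138 substitutions/site.

0.335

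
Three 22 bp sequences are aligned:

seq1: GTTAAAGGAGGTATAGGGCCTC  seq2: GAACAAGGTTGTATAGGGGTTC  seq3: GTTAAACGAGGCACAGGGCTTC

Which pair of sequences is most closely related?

seq1 and seq3

seq1–seq2: 7/22 differ, p = 0.318, d = 0.414.
seq1–seq3: 4/22 differ, p = 0.182, d = 0.208.
seq2–seq3: 9/22 differ, p = 0.409, d = 0.591.
The smallest distance is between seq1 and seq3.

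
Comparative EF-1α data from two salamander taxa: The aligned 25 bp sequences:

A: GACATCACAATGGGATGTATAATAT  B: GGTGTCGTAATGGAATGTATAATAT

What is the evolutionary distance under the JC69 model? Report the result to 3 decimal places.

The sequences differ at 6 of 25 sites (2, 3, 4, 7, 8, 14), so p = 6/25 = 0.24.
d = −(3/4) ln(1 − 4p/3) = −0.75 ln(1 − 0.32) = −0.75 ln(0.68)
  = −0.75 × (-0.385662) = 0.289247 substitutions/site.

0.289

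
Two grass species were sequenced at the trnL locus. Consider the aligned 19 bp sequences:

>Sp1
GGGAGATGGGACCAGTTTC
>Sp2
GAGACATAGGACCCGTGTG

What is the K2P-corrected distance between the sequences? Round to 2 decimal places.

Of 19 sites, 2 differences are transitions and 4 are transversions, so P = 2/19 ≈ 0.105263 and Q = 4/19 ≈ 0.210526.
Under the Kimura two-parameter model, d = −½ ln(1 − 2P − Q) − ¼ ln(1 − 2Q).
1 − 2P − Q = 0.578948, giving −½ ln(0.578948) = 0.273271.
1 − 2Q = 0.578948, giving −¼ ln(0.578948) = 0.136636.
d = 0.273271 + 0.136636 = 0.409907.

0.41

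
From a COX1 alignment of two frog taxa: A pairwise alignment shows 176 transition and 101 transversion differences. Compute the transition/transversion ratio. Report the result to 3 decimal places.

R = 176/101 = 1.742574… ≈ 1.743 (to 3 d.p.).

1.743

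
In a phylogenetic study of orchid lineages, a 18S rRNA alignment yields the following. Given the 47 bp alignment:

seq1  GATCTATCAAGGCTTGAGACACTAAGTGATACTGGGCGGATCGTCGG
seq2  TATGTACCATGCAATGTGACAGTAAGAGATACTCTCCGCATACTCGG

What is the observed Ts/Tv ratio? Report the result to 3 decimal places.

0.067

Transitions are A↔G and C↔T; transversions are all other mismatches.
Transitions: 1. Transversions: 15.
R = 1/15 = 0.066666… ≈ 0.067 (to 3 d.p.).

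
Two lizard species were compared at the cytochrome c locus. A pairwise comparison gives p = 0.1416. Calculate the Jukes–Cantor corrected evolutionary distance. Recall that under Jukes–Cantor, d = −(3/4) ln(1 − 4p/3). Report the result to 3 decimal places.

0.157

d = −(3/4) ln(1 − 4p/3) = −0.75 ln(1 − 0.1888) = −0.75 ln(0.8112)
  = −0.75 × (-0.209241) = 0.156931 substitutions/site.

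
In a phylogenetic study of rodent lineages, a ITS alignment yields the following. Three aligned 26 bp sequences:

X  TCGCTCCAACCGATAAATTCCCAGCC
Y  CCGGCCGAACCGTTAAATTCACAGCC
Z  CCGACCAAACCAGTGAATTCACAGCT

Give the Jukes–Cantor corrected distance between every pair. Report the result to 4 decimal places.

X–Y: 6/26 sites differ → p ≈ 0.230769, d = −0.75 ln(1 − 0.307692) = 0.275793 ≈ 0.2758.
X–Z: 9/26 sites differ → p ≈ 0.346154, d = −0.75 ln(1 − 0.461539) = 0.464280 ≈ 0.4643.
Y–Z: 6/26 sites differ → p ≈ 0.230769, d = −0.75 ln(1 − 0.307692) = 0.275793 ≈ 0.2758.

d(X,Y) = 0.2758, d(X,Z) = 0.4643, d(Y,Z) = 0.2758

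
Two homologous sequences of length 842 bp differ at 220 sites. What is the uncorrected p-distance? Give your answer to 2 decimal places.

p = 220/842 = 0.261282… ≈ 0.26 (to 2 d.p.).

0.26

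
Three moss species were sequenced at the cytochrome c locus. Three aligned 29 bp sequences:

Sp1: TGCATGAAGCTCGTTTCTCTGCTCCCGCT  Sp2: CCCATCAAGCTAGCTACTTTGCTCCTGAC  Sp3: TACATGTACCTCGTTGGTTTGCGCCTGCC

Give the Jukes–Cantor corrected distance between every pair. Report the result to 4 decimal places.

d(Sp1,Sp2) = 0.4618, d(Sp1,Sp3) = 0.4006, d(Sp2,Sp3) = 0.5285

Sp1–Sp2: 10/29 sites differ → p ≈ 0.344828, d = −0.75 ln(1 − 0.459771) = 0.461822 ≈ 0.4618.
Sp1–Sp3: 9/29 sites differ → p ≈ 0.310345, d = −0.75 ln(1 − 0.413793) = 0.400562 ≈ 0.4006.
Sp2–Sp3: 11/29 sites differ → p ≈ 0.37931, d = −0.75 ln(1 − 0.505747) = 0.528531 ≈ 0.5285.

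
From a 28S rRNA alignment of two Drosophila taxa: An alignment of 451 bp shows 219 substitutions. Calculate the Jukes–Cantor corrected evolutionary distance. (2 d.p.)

0.78

p = 219/451 ≈ 0.485588.
d = −(3/4) ln(1 − 4p/3) = −0.75 ln(1 − 0.647451) = −0.75 ln(0.352549)
  = −0.75 × (-1.042566) = 0.781925 substitutions/site.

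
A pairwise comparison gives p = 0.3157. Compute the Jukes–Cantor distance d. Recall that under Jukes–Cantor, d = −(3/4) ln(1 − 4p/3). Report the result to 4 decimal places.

0.4098

d = −(3/4) ln(1 − 4p/3) = −0.75 ln(1 − 0.420933) = −0.75 ln(0.579067)
  = −0.75 × (-0.546337) = 0.409753 substitutions/site.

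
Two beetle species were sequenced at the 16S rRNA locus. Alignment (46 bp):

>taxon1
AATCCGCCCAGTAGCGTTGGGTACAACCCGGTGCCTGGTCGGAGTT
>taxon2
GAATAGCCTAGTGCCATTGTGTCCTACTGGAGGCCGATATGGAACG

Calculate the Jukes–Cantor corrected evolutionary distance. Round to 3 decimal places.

The sequences differ at 23 of 46 sites, so p = 23/46 = 0.5.
d = −(3/4) ln(1 − 4p/3) = −0.75 ln(1 − 0.666667) = −0.75 ln(0.333333)
  = −0.75 × (-1.098613) = 0.823960 substitutions/site.

0.824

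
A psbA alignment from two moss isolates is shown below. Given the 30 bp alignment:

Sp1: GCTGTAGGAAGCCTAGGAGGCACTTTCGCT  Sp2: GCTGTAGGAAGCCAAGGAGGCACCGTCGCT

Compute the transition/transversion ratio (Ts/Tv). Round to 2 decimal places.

0.50

Transitions are A↔G and C↔T; transversions are all other mismatches.
Transitions: 1. Transversions: 2.
R = 1/2 = 0.50.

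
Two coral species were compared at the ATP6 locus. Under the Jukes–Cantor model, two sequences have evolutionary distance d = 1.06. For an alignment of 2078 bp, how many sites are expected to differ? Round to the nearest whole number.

Invert JC69: p = (3/4)(1 − e^(−4d/3)) = 0.75 × (1 − e^(-1.413333)) = 0.75 × (1 − 0.243331) = 0.567502.
Expected differing sites = pL ≈ 0.567502 × 2078 = 1179.269156 ≈ 1179.

1179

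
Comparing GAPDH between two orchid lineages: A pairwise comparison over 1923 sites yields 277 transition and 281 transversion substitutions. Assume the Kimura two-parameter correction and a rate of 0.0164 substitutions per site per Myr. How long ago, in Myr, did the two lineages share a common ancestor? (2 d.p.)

P = 277/1923 ≈ 0.144046 and Q = 281/1923 ≈ 0.146126.
Under the Kimura two-parameter model, d = −½ ln(1 − 2P − Q) − ¼ ln(1 − 2Q).
1 − 2P − Q = 0.565782, giving −½ ln(0.565782) = 0.284773.
1 − 2Q = 0.707748, giving −¼ ln(0.707748) = 0.086417.
d = 0.284773 + 0.086417 = 0.371190.
Under a molecular clock d = 2μt, so t = d/(2μ) = 0.371190 / (2 × 0.0164) = 11.32 Myr.

11.32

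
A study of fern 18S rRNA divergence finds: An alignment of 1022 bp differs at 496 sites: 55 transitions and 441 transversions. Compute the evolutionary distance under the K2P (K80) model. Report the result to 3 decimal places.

0.884

P = 55/1022 ≈ 0.053816 and Q = 441/1022 ≈ 0.431507.
Under the Kimura two-parameter model, d = −½ ln(1 − 2P − Q) − ¼ ln(1 − 2Q).
1 − 2P − Q = 0.460861, giving −½ ln(0.460861) = 0.387329.
1 − 2Q = 0.136986, giving −¼ ln(0.136986) = 0.496969.
d = 0.387329 + 0.496969 = 0.884298.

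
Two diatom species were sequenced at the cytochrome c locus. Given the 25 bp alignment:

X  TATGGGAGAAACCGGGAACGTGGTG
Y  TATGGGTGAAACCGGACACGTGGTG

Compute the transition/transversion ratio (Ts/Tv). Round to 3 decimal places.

0.500

Transitions are A↔G and C↔T; transversions are all other mismatches.
Transitions: 1. Transversions: 2.
R = 1/2 = 0.500.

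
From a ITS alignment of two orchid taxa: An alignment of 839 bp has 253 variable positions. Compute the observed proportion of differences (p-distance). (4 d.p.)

0.3015

p = 253/839 = 0.301549… ≈ 0.3015 (to 4 d.p.).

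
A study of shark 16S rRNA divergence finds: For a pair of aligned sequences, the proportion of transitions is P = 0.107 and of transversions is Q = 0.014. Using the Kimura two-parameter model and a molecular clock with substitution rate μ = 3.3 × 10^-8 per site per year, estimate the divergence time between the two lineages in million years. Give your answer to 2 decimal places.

2.07

Under the Kimura two-parameter model, d = −½ ln(1 − 2P − Q) − ¼ ln(1 − 2Q).
1 − 2P − Q = 0.772, giving −½ ln(0.772) = 0.129385.
1 − 2Q = 0.972, giving −¼ ln(0.972) = 0.007100.
d = 0.129385 + 0.007100 = 0.136485.
Under a molecular clock d = 2μt, so t = d/(2μ) = 0.136485 / (2 × 3.3 × 10^-8) = 2.07 million years.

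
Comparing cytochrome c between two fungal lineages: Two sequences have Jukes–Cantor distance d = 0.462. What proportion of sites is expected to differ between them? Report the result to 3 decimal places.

p = (3/4)(1 − e^(−4d/3)) = 0.75 × (1 − e^(-0.616)) = 0.75 × (1 − 0.540101) = 0.344924.

0.345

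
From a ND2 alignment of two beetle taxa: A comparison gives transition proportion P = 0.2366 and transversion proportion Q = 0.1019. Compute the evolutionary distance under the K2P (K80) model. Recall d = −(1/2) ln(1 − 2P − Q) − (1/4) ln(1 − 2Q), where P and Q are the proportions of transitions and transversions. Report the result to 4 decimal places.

0.4849

Under the Kimura two-parameter model, d = −½ ln(1 − 2P − Q) − ¼ ln(1 − 2Q).
1 − 2P − Q = 0.4249, giving −½ ln(0.4249) = 0.427951.
1 − 2Q = 0.7962, giving −¼ ln(0.7962) = 0.056976.
d = 0.427951 + 0.056976 = 0.484927.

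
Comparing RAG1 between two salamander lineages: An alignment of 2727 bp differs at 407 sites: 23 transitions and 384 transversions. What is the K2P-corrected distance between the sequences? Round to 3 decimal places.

P = 23/2727 ≈ 0.008434 and Q = 384/2727 ≈ 0.140814.
Under the Kimura two-parameter model, d = −½ ln(1 − 2P − Q) − ¼ ln(1 − 2Q).
1 − 2P − Q = 0.842318, giving −½ ln(0.842318) = 0.085799.
1 − 2Q = 0.718372, giving −¼ ln(0.718372) = 0.082692.
d = 0.085799 + 0.082692 = 0.168491.

0.168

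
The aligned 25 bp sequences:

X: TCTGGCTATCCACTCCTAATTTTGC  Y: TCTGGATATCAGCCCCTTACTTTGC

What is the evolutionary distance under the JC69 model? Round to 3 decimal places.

0.289

The sequences differ at 6 of 25 sites (6, 11, 12, 14, 18, 20), so p = 6/25 = 0.24.
d = −(3/4) ln(1 − 4p/3) = −0.75 ln(1 − 0.32) = −0.75 ln(0.68)
  = −0.75 × (-0.385662) = 0.289247 substitutions/site.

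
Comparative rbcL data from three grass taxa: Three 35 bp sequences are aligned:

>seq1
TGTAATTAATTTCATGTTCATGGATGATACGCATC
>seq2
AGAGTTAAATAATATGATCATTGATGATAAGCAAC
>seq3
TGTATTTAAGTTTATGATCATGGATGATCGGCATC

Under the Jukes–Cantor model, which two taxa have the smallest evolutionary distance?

seq1 and seq3

seq1–seq2: 12/35 differ, p = 0.343, d = 0.458.
seq1–seq3: 6/35 differ, p = 0.171, d = 0.195.
seq2–seq3: 11/35 differ, p = 0.314, d = 0.407.
The smallest distance is between seq1 and seq3.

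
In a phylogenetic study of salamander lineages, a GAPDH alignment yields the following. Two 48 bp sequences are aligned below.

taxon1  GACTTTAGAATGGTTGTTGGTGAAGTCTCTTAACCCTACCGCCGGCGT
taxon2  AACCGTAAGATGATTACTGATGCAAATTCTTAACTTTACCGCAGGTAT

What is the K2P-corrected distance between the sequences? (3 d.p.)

0.595

Of 48 sites, 14 differences are transitions and 4 are transversions, so P = 14/48 ≈ 0.291667 and Q = 4/48 ≈ 0.083333.
Under the Kimura two-parameter model, d = −½ ln(1 − 2P − Q) − ¼ ln(1 − 2Q).
1 − 2P − Q = 0.333333, giving −½ ln(0.333333) = 0.549307.
1 − 2Q = 0.833334, giving −¼ ln(0.833334) = 0.045580.
d = 0.549307 + 0.045580 = 0.594887.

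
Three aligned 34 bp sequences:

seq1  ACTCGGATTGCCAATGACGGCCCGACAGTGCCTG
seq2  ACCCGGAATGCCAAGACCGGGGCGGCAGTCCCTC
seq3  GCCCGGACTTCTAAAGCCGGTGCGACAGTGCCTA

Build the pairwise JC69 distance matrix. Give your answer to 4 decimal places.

seq1–seq2: 10/34 sites differ → p ≈ 0.294118, d = −0.75 ln(1 − 0.392157) = 0.373379 ≈ 0.3734.
seq1–seq3: 10/34 sites differ → p ≈ 0.294118, d = −0.75 ln(1 − 0.392157) = 0.373379 ≈ 0.3734.
seq2–seq3: 10/34 sites differ → p ≈ 0.294118, d = −0.75 ln(1 − 0.392157) = 0.373379 ≈ 0.3734.

d(seq1,seq2) = 0.3734, d(seq1,seq3) = 0.3734, d(seq2,seq3) = 0.3734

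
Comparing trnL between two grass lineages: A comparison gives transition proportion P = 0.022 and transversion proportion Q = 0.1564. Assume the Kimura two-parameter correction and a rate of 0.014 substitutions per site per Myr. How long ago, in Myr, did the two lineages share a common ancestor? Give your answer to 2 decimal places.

7.34

Under the Kimura two-parameter model, d = −½ ln(1 − 2P − Q) − ¼ ln(1 − 2Q).
1 − 2P − Q = 0.7996, giving −½ ln(0.7996) = 0.111822.
1 − 2Q = 0.6872, giving −¼ ln(0.6872) = 0.093782.
d = 0.111822 + 0.093782 = 0.205604.
Under a molecular clock d = 2μt, so t = d/(2μ) = 0.205604 / (2 × 0.014) = 7.34 Myr.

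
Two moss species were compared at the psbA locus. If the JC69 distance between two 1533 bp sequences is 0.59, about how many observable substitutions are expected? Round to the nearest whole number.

Invert JC69: p = (3/4)(1 − e^(−4d/3)) = 0.75 × (1 − e^(-0.786667)) = 0.75 × (1 − 0.455360) = 0.408480.
Expected differing sites = pL ≈ 0.408480 × 1533 = 626.19984 ≈ 626.

626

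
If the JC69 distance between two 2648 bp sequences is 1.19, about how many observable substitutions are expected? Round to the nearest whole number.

Invert JC69: p = (3/4)(1 − e^(−4d/3)) = 0.75 × (1 − e^(-1.586667)) = 0.75 × (1 − 0.204606) = 0.596546.
Expected differing sites = pL ≈ 0.596546 × 2648 = 1579.653808 ≈ 1580.

1580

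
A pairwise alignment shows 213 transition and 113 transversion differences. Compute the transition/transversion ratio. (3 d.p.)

1.885

R = 213/113 = 1.884955… ≈ 1.885 (to 3 d.p.).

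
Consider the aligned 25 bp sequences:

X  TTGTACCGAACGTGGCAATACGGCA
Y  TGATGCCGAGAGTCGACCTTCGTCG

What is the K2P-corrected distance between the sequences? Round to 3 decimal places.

0.766

Of 25 sites, 4 differences are transitions and 8 are transversions, so P = 4/25 = 0.16 and Q = 8/25 = 0.32.
Under the Kimura two-parameter model, d = −½ ln(1 − 2P − Q) − ¼ ln(1 − 2Q).
1 − 2P − Q = 0.36, giving −½ ln(0.36) = 0.510826.
1 − 2Q = 0.36, giving −¼ ln(0.36) = 0.255413.
d = 0.510826 + 0.255413 = 0.766239.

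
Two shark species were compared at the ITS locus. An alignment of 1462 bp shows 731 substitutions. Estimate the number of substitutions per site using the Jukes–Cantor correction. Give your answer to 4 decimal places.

p = 731/1462 = 0.5.
d = −(3/4) ln(1 − 4p/3) = −0.75 ln(1 − 0.666667) = −0.75 ln(0.333333)
  = −0.75 × (-1.098613) = 0.823960 substitutions/site.

0.8240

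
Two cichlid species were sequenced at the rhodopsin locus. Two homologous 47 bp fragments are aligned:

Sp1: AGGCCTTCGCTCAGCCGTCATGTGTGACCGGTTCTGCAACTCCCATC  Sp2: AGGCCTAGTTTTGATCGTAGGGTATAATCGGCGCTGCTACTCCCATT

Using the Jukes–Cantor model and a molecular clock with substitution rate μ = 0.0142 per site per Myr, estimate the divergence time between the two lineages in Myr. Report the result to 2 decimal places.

18.87

The sequences differ at 18 of 47 sites, so p = 18/47 ≈ 0.382979.
d = −(3/4) ln(1 − 4p/3) = −0.75 ln(1 − 0.510639) = −0.75 ln(0.489361)
  = −0.75 × (-0.714655) = 0.535991 substitutions/site.
Under a molecular clock d = 2μt, so t = d/(2μ) = 0.535991 / (2 × 0.0142) = 18.87 Myr.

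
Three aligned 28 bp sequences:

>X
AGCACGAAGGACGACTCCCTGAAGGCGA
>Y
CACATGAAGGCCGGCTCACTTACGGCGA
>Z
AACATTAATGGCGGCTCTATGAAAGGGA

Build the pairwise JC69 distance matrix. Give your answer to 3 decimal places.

d(X,Y) = 0.360, d(X,Z) = 0.485, d(Y,Z) = 0.485

X–Y: 8/28 sites differ → p ≈ 0.285714, d = −0.75 ln(1 − 0.380952) = 0.359679 ≈ 0.360.
X–Z: 10/28 sites differ → p ≈ 0.357143, d = −0.75 ln(1 − 0.476191) = 0.484971 ≈ 0.485.
Y–Z: 10/28 sites differ → p ≈ 0.357143, d = −0.75 ln(1 − 0.476191) = 0.484971 ≈ 0.485.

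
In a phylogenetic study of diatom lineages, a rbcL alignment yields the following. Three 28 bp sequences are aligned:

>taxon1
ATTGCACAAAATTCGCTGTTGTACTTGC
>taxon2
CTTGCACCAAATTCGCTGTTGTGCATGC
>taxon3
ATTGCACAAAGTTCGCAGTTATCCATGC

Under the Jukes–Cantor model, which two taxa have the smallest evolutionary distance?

taxon1–taxon2: 4/28 differ, p = 0.143, d = 0.158.
taxon1–taxon3: 5/28 differ, p = 0.179, d = 0.204.
taxon2–taxon3: 6/28 differ, p = 0.214, d = 0.252.
The smallest distance is between taxon1 and taxon2.

taxon1 and taxon2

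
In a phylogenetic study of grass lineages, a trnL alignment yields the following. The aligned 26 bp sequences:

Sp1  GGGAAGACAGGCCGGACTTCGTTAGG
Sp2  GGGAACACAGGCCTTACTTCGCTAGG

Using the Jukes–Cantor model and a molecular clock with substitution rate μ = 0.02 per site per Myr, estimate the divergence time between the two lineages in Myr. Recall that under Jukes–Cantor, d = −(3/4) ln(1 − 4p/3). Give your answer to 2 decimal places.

4.30

The sequences differ at 4 of 26 sites (6, 14, 15, 22), so p = 4/26 ≈ 0.153846.
d = −(3/4) ln(1 − 4p/3) = −0.75 ln(1 − 0.205128) = −0.75 ln(0.794872)
  = −0.75 × (-0.229574) = 0.172181 substitutions/site.
Under a molecular clock d = 2μt, so t = d/(2μ) = 0.172181 / (2 × 0.02) = 4.30 Myr.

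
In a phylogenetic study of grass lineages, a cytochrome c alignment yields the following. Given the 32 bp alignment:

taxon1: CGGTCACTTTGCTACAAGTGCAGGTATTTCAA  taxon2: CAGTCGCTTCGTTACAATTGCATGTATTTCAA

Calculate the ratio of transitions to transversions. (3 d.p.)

2.000

Transitions are A↔G and C↔T; transversions are all other mismatches.
Transitions: 4. Transversions: 2.
R = 4/2 = 2.000.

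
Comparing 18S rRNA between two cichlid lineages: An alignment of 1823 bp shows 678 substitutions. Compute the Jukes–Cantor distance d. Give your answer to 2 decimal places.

0.51

p = 678/1823 ≈ 0.371914.
d = −(3/4) ln(1 − 4p/3) = −0.75 ln(1 − 0.495885) = −0.75 ln(0.504115)
  = −0.75 × (-0.684951) = 0.513713 substitutions/site.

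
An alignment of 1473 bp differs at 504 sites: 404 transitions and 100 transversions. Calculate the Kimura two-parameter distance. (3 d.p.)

P = 404/1473 ≈ 0.27427 and Q = 100/1473 ≈ 0.067889.
Under the Kimura two-parameter model, d = −½ ln(1 − 2P − Q) − ¼ ln(1 − 2Q).
1 − 2P − Q = 0.383571, giving −½ ln(0.383571) = 0.479115.
1 − 2Q = 0.864222, giving −¼ ln(0.864222) = 0.036481.
d = 0.479115 + 0.036481 = 0.515596.

0.516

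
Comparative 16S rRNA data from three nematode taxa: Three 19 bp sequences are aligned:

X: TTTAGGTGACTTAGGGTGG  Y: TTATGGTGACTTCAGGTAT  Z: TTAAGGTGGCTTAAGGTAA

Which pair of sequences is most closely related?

Y and Z

X–Y: 6/19 differ, p = 0.316, d = 0.410.
X–Z: 5/19 differ, p = 0.263, d = 0.324.
Y–Z: 4/19 differ, p = 0.211, d = 0.247.
The smallest distance is between Y and Z.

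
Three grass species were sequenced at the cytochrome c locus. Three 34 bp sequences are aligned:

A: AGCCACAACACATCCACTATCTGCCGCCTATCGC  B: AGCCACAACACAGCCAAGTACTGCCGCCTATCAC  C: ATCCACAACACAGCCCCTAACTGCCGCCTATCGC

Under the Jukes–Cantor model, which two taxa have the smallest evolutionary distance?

A and C

A–B: 6/34 differ, p = 0.176, d = 0.201.
A–C: 4/34 differ, p = 0.118, d = 0.128.
B–C: 6/34 differ, p = 0.176, d = 0.201.
The smallest distance is between A and C.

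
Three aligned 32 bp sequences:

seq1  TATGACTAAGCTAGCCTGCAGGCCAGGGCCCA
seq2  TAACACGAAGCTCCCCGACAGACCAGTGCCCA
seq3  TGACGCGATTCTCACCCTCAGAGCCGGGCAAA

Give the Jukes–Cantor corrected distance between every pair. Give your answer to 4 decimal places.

d(seq1,seq2) = 0.3525, d(seq1,seq3) = 0.8240, d(seq2,seq3) = 0.5199

seq1–seq2: 9/32 sites differ → p = 0.28125, d = −0.75 ln(1 − 0.375) = 0.352503 ≈ 0.3525.
seq1–seq3: 16/32 sites differ → p = 0.5, d = −0.75 ln(1 − 0.666667) = 0.823960 ≈ 0.8240.
seq2–seq3: 12/32 sites differ → p = 0.375, d = −0.75 ln(1 − 0.5) = 0.519860 ≈ 0.5199.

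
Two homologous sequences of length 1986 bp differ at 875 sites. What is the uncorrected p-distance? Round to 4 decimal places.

p = 875/1986 = 0.440584… ≈ 0.4406 (to 4 d.p.).

0.4406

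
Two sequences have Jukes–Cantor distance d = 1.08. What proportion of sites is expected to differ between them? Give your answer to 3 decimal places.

p = (3/4)(1 − e^(−4d/3)) = 0.75 × (1 − e^(-1.44)) = 0.75 × (1 − 0.236928) = 0.572304.

0.572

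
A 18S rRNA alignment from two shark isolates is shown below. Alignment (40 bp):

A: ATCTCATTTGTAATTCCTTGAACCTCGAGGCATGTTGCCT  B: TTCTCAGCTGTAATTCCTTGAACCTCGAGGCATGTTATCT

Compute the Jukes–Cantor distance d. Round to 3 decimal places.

The sequences differ at 5 of 40 sites (1, 7, 8, 37, 38), so p = 5/40 = 0.125.
d = −(3/4) ln(1 − 4p/3) = −0.75 ln(1 − 0.166667) = −0.75 ln(0.833333)
  = −0.75 × (-0.182322) = 0.136742 substitutions/site.

0.137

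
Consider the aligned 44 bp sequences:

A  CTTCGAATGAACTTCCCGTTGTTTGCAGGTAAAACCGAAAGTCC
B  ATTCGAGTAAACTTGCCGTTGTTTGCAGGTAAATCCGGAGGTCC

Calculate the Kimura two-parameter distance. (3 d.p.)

0.180

Of 44 sites, 4 differences are transitions and 3 are transversions, so P = 4/44 ≈ 0.090909 and Q = 3/44 ≈ 0.068182.
Under the Kimura two-parameter model, d = −½ ln(1 − 2P − Q) − ¼ ln(1 − 2Q).
1 − 2P − Q = 0.75, giving −½ ln(0.75) = 0.143841.
1 − 2Q = 0.863636, giving −¼ ln(0.863636) = 0.036651.
d = 0.143841 + 0.036651 = 0.180492.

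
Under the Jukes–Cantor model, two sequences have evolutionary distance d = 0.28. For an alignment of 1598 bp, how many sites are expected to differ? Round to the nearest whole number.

373

Invert JC69: p = (3/4)(1 − e^(−4d/3)) = 0.75 × (1 − e^(-0.373333)) = 0.75 × (1 − 0.688436) = 0.233673.
Expected differing sites = pL ≈ 0.233673 × 1598 = 373.409454 ≈ 373.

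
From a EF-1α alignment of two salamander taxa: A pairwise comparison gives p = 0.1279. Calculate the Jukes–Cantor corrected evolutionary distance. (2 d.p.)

d = −(3/4) ln(1 − 4p/3) = −0.75 ln(1 − 0.170533) = −0.75 ln(0.829467)
  = −0.75 × (-0.186972) = 0.140229 substitutions/site.

0.14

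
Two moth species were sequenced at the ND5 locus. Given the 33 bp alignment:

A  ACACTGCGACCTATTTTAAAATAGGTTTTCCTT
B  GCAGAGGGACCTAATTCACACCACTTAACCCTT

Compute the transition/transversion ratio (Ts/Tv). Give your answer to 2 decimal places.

Transitions are A↔G and C↔T; transversions are all other mismatches.
Transitions: 4. Transversions: 10.
R = 4/10 = 0.40.

0.40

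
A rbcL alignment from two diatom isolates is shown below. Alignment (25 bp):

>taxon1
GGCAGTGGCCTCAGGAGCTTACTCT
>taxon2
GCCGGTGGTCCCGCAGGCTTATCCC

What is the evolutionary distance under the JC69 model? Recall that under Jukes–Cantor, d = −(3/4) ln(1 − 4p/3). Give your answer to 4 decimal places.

0.6626

The sequences differ at 11 of 25 sites, so p = 11/25 = 0.44.
d = −(3/4) ln(1 − 4p/3) = −0.75 ln(1 − 0.586667) = −0.75 ln(0.413333)
  = −0.75 × (-0.883502) = 0.662627 substitutions/site.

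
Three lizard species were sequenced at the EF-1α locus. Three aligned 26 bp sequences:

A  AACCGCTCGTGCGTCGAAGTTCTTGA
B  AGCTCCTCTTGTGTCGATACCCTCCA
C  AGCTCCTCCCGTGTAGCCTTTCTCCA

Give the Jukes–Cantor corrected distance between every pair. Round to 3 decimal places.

A–B: 11/26 sites differ → p ≈ 0.423077, d = −0.75 ln(1 − 0.564103) = 0.622762 ≈ 0.623.
A–C: 12/26 sites differ → p ≈ 0.461538, d = −0.75 ln(1 − 0.615384) = 0.716632 ≈ 0.717.
B–C: 8/26 sites differ → p ≈ 0.307692, d = −0.75 ln(1 − 0.410256) = 0.396050 ≈ 0.396.

d(A,B) = 0.623, d(A,C) = 0.717, d(B,C) = 0.396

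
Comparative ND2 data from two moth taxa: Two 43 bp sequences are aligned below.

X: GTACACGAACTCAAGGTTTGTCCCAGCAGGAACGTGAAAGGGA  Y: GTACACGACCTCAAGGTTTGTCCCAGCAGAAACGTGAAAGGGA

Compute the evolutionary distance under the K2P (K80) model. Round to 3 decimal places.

0.048

Of 43 sites, 1 differences are transitions and 1 are transversions, so P = 1/43 ≈ 0.023256 and Q = 1/43 ≈ 0.023256.
Under the Kimura two-parameter model, d = −½ ln(1 − 2P − Q) − ¼ ln(1 − 2Q).
1 − 2P − Q = 0.930232, giving −½ ln(0.930232) = 0.036161.
1 − 2Q = 0.953488, giving −¼ ln(0.953488) = 0.011907.
d = 0.036161 + 0.011907 = 0.048068.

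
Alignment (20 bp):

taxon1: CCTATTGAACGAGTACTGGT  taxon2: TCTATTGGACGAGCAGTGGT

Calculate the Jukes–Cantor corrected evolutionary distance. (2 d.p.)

0.23

The sequences differ at 4 of 20 sites (1, 8, 14, 16), so p = 4/20 = 0.2.
d = −(3/4) ln(1 − 4p/3) = −0.75 ln(1 − 0.266667) = −0.75 ln(0.733333)
  = −0.75 × (-0.310155) = 0.232616 substitutions/site.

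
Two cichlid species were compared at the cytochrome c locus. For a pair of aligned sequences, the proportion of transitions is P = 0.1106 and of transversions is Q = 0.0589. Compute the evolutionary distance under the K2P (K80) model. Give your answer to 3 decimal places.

Under the Kimura two-parameter model, d = −½ ln(1 − 2P − Q) − ¼ ln(1 − 2Q).
1 − 2P − Q = 0.7199, giving −½ ln(0.7199) = 0.164321.
1 − 2Q = 0.8822, giving −¼ ln(0.8822) = 0.031334.
d = 0.164321 + 0.031334 = 0.195655.

0.196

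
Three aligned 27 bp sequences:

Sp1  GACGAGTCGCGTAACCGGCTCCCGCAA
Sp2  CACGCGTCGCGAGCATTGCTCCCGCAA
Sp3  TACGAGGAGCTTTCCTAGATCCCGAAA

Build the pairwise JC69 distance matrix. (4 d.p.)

d(Sp1,Sp2) = 0.3770, d(Sp1,Sp3) = 0.5107, d(Sp2,Sp3) = 0.5876

Sp1–Sp2: 8/27 sites differ → p ≈ 0.296296, d = −0.75 ln(1 − 0.395061) = 0.376971 ≈ 0.3770.
Sp1–Sp3: 10/27 sites differ → p ≈ 0.37037, d = −0.75 ln(1 − 0.493827) = 0.510658 ≈ 0.5107.
Sp2–Sp3: 11/27 sites differ → p ≈ 0.407407, d = −0.75 ln(1 − 0.543209) = 0.587647 ≈ 0.5876.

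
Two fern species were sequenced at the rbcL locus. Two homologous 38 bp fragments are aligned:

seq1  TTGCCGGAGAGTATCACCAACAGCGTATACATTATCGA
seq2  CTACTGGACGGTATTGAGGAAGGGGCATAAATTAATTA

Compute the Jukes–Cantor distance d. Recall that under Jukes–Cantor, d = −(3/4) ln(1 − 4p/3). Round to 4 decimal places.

0.7489

The sequences differ at 18 of 38 sites, so p = 18/38 ≈ 0.473684.
d = −(3/4) ln(1 − 4p/3) = −0.75 ln(1 − 0.631579) = −0.75 ln(0.368421)
  = −0.75 × (-0.998529) = 0.748897 substitutions/site.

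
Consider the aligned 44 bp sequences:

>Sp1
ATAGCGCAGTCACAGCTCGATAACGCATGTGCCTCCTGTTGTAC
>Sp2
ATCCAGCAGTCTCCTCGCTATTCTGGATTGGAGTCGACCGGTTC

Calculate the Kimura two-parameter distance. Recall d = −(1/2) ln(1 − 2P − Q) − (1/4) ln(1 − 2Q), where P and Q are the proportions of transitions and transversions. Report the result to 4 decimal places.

Of 44 sites, 2 differences are transitions and 20 are transversions, so P = 2/44 ≈ 0.045455 and Q = 20/44 ≈ 0.454545.
Under the Kimura two-parameter model, d = −½ ln(1 − 2P − Q) − ¼ ln(1 − 2Q).
1 − 2P − Q = 0.454545, giving −½ ln(0.454545) = 0.394229.
1 − 2Q = 0.09091, giving −¼ ln(0.09091) = 0.599471.
d = 0.394229 + 0.599471 = 0.993700.

0.9937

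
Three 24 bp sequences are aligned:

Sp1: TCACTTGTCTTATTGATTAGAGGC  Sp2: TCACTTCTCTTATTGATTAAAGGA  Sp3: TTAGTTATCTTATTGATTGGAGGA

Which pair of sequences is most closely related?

Sp1–Sp2: 3/24 differ, p = 0.125, d = 0.137.
Sp1–Sp3: 5/24 differ, p = 0.208, d = 0.244.
Sp2–Sp3: 5/24 differ, p = 0.208, d = 0.244.
The smallest distance is between Sp1 and Sp2.

Sp1 and Sp2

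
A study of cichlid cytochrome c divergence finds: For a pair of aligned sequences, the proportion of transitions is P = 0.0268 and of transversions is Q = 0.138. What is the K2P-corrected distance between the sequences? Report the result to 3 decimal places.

Under the Kimura two-parameter model, d = −½ ln(1 − 2P − Q) − ¼ ln(1 − 2Q).
1 − 2P − Q = 0.8084, giving −½ ln(0.8084) = 0.106349.
1 − 2Q = 0.724, giving −¼ ln(0.724) = 0.080741.
d = 0.106349 + 0.080741 = 0.187090.

0.187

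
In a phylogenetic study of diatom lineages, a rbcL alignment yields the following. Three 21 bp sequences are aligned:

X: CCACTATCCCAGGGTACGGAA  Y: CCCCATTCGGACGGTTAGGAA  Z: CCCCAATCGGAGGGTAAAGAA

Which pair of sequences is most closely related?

Y and Z

X–Y: 8/21 differ, p = 0.381, d = 0.532.
X–Z: 6/21 differ, p = 0.286, d = 0.360.
Y–Z: 4/21 differ, p = 0.190, d = 0.220.
The smallest distance is between Y and Z.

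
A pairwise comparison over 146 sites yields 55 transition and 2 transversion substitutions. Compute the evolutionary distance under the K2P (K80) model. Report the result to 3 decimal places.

0.736

P = 55/146 ≈ 0.376712 and Q = 2/146 ≈ 0.013699.
Under the Kimura two-parameter model, d = −½ ln(1 − 2P − Q) − ¼ ln(1 − 2Q).
1 − 2P − Q = 0.232877, giving −½ ln(0.232877) = 0.728622.
1 − 2Q = 0.972602, giving −¼ ln(0.972602) = 0.006945.
d = 0.728622 + 0.006945 = 0.735567.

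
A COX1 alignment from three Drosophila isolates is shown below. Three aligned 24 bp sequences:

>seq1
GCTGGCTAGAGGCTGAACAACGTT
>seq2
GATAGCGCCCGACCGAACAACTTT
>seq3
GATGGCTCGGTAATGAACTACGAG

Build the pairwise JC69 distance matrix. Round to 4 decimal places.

seq1–seq2: 9/24 sites differ → p = 0.375, d = −0.75 ln(1 − 0.5) = 0.519860 ≈ 0.5199.
seq1–seq3: 9/24 sites differ → p = 0.375, d = −0.75 ln(1 − 0.5) = 0.519860 ≈ 0.5199.
seq2–seq3: 11/24 sites differ → p ≈ 0.458333, d = −0.75 ln(1 − 0.611111) = 0.708346 ≈ 0.7083.

d(seq1,seq2) = 0.5199, d(seq1,seq3) = 0.5199, d(seq2,seq3) = 0.7083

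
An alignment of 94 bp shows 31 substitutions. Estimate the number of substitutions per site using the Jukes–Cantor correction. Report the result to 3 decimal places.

0.434

p = 31/94 ≈ 0.329787.
d = −(3/4) ln(1 − 4p/3) = −0.75 ln(1 − 0.439716) = −0.75 ln(0.560284)
  = −0.75 × (-0.579311) = 0.434483 substitutions/site.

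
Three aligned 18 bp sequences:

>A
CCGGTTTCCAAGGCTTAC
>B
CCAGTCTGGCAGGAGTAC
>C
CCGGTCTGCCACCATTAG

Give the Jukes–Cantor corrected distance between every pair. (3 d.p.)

d(A,B) = 0.548, d(A,C) = 0.548, d(B,C) = 0.441

A–B: 7/18 sites differ → p ≈ 0.388889, d = −0.75 ln(1 − 0.518519) = 0.548166 ≈ 0.548.
A–C: 7/18 sites differ → p ≈ 0.388889, d = −0.75 ln(1 − 0.518519) = 0.548166 ≈ 0.548.
B–C: 6/18 sites differ → p ≈ 0.333333, d = −0.75 ln(1 − 0.444444) = 0.440839 ≈ 0.441.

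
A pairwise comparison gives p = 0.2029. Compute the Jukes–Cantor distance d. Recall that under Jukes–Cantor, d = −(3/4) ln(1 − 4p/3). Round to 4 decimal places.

d = −(3/4) ln(1 − 4p/3) = −0.75 ln(1 − 0.270533) = −0.75 ln(0.729467)
  = −0.75 × (-0.315441) = 0.236581 substitutions/site.

0.2366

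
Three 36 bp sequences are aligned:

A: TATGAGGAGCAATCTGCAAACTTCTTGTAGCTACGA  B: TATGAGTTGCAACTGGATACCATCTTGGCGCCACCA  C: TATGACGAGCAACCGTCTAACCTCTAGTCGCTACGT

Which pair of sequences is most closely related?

A–B: 13/36 differ, p = 0.361, d = 0.493.
A–C: 9/36 differ, p = 0.250, d = 0.304.
B–C: 13/36 differ, p = 0.361, d = 0.493.
The smallest distance is between A and C.

A and C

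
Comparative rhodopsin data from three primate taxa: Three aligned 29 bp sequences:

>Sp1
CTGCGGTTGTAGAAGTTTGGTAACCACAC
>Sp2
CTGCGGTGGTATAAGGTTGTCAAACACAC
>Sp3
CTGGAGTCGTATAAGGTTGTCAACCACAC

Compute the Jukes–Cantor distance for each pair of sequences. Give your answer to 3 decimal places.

d(Sp1,Sp2) = 0.242, d(Sp1,Sp3) = 0.291, d(Sp2,Sp3) = 0.152

Sp1–Sp2: 6/29 sites differ → p ≈ 0.206897, d = −0.75 ln(1 − 0.275863) = 0.242081 ≈ 0.242.
Sp1–Sp3: 7/29 sites differ → p ≈ 0.241379, d = −0.75 ln(1 − 0.321839) = 0.291278 ≈ 0.291.
Sp2–Sp3: 4/29 sites differ → p ≈ 0.137931, d = −0.75 ln(1 − 0.183908) = 0.152421 ≈ 0.152.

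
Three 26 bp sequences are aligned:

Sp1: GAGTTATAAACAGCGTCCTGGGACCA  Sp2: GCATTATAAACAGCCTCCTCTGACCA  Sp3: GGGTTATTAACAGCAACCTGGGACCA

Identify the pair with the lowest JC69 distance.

Sp1–Sp2: 5/26 differ, p = 0.192, d = 0.222.
Sp1–Sp3: 4/26 differ, p = 0.154, d = 0.172.
Sp2–Sp3: 7/26 differ, p = 0.269, d = 0.334.
The smallest distance is between Sp1 and Sp3.

Sp1 and Sp3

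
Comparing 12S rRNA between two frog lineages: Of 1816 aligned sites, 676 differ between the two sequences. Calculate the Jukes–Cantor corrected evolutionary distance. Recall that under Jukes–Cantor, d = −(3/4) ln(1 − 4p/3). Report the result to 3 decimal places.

0.514

p = 676/1816 ≈ 0.372247.
d = −(3/4) ln(1 − 4p/3) = −0.75 ln(1 − 0.496329) = −0.75 ln(0.503671)
  = −0.75 × (-0.685832) = 0.514374 substitutions/site.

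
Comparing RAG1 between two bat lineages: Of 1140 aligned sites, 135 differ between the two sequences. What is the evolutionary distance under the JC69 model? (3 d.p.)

0.129

p = 135/1140 ≈ 0.118421.
d = −(3/4) ln(1 − 4p/3) = −0.75 ln(1 − 0.157895) = −0.75 ln(0.842105)
  = −0.75 × (-0.171851) = 0.128888 substitutions/site.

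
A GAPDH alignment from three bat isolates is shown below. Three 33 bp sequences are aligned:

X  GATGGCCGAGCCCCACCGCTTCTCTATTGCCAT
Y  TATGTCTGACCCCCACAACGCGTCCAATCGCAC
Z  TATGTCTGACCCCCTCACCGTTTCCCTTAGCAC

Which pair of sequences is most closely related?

X–Y: 14/33 differ, p = 0.424, d = 0.625.
X–Z: 14/33 differ, p = 0.424, d = 0.625.
Y–Z: 7/33 differ, p = 0.212, d = 0.249.
The smallest distance is between Y and Z.

Y and Z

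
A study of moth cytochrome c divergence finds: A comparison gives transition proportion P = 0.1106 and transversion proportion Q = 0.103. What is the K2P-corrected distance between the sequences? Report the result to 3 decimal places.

0.254

Under the Kimura two-parameter model, d = −½ ln(1 − 2P − Q) − ¼ ln(1 − 2Q).
1 − 2P − Q = 0.6758, giving −½ ln(0.6758) = 0.195929.
1 − 2Q = 0.794, giving −¼ ln(0.794) = 0.057668.
d = 0.195929 + 0.057668 = 0.253597.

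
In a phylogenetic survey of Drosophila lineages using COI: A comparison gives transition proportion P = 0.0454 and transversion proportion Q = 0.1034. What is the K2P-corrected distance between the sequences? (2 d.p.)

Under the Kimura two-parameter model, d = −½ ln(1 − 2P − Q) − ¼ ln(1 − 2Q).
1 − 2P − Q = 0.8058, giving −½ ln(0.8058) = 0.107960.
1 − 2Q = 0.7932, giving −¼ ln(0.7932) = 0.057920.
d = 0.107960 + 0.057920 = 0.165880.

0.17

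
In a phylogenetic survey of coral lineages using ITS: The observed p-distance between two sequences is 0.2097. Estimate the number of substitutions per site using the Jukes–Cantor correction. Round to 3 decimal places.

d = −(3/4) ln(1 − 4p/3) = −0.75 ln(1 − 0.2796) = −0.75 ln(0.7204)
  = −0.75 × (-0.327949) = 0.245962 substitutions/site.

0.246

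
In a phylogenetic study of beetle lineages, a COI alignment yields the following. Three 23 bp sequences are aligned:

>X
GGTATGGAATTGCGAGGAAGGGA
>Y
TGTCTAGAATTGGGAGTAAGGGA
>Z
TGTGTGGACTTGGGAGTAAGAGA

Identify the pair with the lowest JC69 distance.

Y and Z

X–Y: 5/23 differ, p = 0.217, d = 0.257.
X–Z: 6/23 differ, p = 0.261, d = 0.321.
Y–Z: 4/23 differ, p = 0.174, d = 0.198.
The smallest distance is between Y and Z.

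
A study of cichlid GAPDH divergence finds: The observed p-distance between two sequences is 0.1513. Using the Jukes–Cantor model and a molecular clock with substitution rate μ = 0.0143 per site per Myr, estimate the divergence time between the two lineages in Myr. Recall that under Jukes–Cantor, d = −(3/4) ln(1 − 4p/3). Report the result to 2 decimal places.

5.91

d = −(3/4) ln(1 − 4p/3) = −0.75 ln(1 − 0.201733) = −0.75 ln(0.798267)
  = −0.75 × (-0.225312) = 0.168984 substitutions/site.
Under a molecular clock d = 2μt, so t = d/(2μ) = 0.168984 / (2 × 0.0143) = 5.91 Myr.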